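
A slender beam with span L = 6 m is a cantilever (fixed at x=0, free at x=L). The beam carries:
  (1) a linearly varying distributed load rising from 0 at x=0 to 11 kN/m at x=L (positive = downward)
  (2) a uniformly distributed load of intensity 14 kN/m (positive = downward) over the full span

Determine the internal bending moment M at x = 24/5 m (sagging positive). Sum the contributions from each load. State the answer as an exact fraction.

M(24/5) = -2184/125 kN·m

Load 1 — triangular load w₀=11 kN/m (0→w₀ over full span):
  M_1 = w₀Lx/2 - w₀L²/3 - w₀x³/(6L) = 11·6·(24/5)/2 - 11·6²/3 - 11·(24/5)³/(6·6) = -924/125 kN·m
Load 2 — uniform load w=14 kN/m over full span:
  M_2 = -w(L-x)²/2 = -14·(6-(24/5))²/2 = -252/25 kN·m
Superposition: M = Σ M_i = -2184/125 kN·m ≈ -17.472000 kN·m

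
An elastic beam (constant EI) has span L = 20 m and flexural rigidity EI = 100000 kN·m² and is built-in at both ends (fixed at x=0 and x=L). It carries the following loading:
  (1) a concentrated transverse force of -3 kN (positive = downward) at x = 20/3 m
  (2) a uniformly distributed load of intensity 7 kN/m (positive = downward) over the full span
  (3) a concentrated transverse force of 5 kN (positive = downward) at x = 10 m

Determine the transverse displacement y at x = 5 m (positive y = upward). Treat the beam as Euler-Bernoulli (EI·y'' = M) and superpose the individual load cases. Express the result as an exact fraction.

y(5) = -2903/172800 m

Load 1 — point force P=-3 kN at a=20/3 m (b=L-a=40/3):
  y_1 = -Pb²x²(3aL-(3a+b)x)/(6L³EI)  [x≤a] = -(-3)·(40/3)²·5²·(3·(20/3)·20-(3·(20/3)+(40/3))·5)/(6·20³·100000) = 7/10800 m
Load 2 — uniform load w=7 kN/m over full span:
  y_2 = -wx²(L-x)²/(24EI) = -7·5²·(20-5)²/(24·100000) = -21/1280 m
Load 3 — point force P=5 kN at a=10 m (b=L-a=10):
  y_3 = -Pb²x²(3aL-(3a+b)x)/(6L³EI)  [x≤a] = -5·10²·5²·(3·10·20-(3·10+10)·5)/(6·20³·100000) = -1/960 m
Superposition: y = Σ y_i = -2903/172800 m ≈ -0.016800 m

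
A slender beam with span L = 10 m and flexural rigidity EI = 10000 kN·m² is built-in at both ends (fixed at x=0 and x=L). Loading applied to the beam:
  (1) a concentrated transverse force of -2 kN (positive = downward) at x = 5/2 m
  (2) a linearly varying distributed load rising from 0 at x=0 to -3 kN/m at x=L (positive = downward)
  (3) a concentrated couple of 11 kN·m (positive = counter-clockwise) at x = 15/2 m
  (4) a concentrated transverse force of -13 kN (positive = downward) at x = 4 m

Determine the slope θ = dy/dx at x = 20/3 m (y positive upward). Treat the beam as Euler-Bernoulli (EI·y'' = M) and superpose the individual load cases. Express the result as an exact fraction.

θ(20/3) = -35033/16200000 rad

Load 1 — point force P=-2 kN at a=5/2 m (b=L-a=15/2):
  θ_1 = Pa²(L-x)(2bL-(3b+a)(L-x))/(2L³EI)  [x>a] = (-2)·(5/2)²·(10-(20/3))·(2·(15/2)·10-(3·(15/2)+(5/2))·(10-(20/3)))/(2·10³·10000) = -1/7200 rad
Load 2 — triangular load w₀=-3 kN/m (0→w₀ over full span):
  θ_2 = -w₀(2x(L-x)(L-2x)(x+2L)+x²(L-x)²)/(120LEI) = -(-3)·(2·(20/3)·(10-(20/3))·(10-2·(20/3))·((20/3)+2·10)+(20/3)²·(10-(20/3))²)/(120·10·10000) = -7/8100 rad
Load 3 — applied couple M₀=11 kN·m at a=15/2 m (b=L-a=5/2):
  θ_3 = (R_Ax²/2 - M_Ax)/EI  [x≤a] with R_A=99/80, M_A=55/16 = ((99/80)·(20/3)²/2 - (55/16)·(20/3))/10000 = 11/24000 rad
Load 4 — point force P=-13 kN at a=4 m (b=L-a=6):
  θ_4 = Pa²(L-x)(2bL-(3b+a)(L-x))/(2L³EI)  [x>a] = (-13)·4²·(10-(20/3))·(2·6·10-(3·6+4)·(10-(20/3)))/(2·10³·10000) = -91/56250 rad
Superposition: θ = Σ θ_i = -35033/16200000 rad ≈ -0.002163 rad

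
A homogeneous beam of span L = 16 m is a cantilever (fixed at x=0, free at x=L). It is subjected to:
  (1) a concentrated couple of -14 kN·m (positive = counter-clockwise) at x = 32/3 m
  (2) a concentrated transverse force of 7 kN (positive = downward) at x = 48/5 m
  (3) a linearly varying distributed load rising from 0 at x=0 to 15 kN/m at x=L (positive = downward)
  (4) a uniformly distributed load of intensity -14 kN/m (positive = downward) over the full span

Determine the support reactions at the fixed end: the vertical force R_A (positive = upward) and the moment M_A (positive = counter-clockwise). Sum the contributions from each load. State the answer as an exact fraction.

Load 1 — applied couple M₀=-14 kN·m at a=32/3 m (b=L-a=16/3):
  R_A = 0 kN
  M_A = -M₀ = -(-14) = 14 kN·m
Load 2 — point force P=7 kN at a=48/5 m (b=L-a=32/5):
  R_A = P = 7 kN
  M_A = Pa = 7·(48/5) = 336/5 kN·m
Load 3 — triangular load w₀=15 kN/m (0→w₀ over full span):
  R_A = w₀L/2 = 15·16/2 = 120 kN
  M_A = w₀L²/3 = 15·16²/3 = 1280 kN·m
Load 4 — uniform load w=-14 kN/m over full span:
  R_A = wL = (-14)·16 = -224 kN
  M_A = wL²/2 = (-14)·16²/2 = -1792 kN·m
Superposition: R_A = -97 kN, M_A = -2154/5 kN·m

R_A = -97 kN, M_A = -2154/5 kN·m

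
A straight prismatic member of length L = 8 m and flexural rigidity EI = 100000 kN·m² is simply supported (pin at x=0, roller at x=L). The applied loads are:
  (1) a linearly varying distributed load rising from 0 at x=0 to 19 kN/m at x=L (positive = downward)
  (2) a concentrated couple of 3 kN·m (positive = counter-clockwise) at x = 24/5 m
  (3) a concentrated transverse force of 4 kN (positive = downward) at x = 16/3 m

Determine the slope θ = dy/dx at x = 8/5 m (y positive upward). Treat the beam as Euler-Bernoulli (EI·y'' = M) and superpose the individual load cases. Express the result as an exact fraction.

θ(8/5) = -1075229/632812500 rad

Load 1 — triangular load w₀=19 kN/m (0→w₀ over full span):
  θ_1 = -w₀(7L⁴-30L²x²+15x⁴)/(360LEI) = -19·(7·8⁴-30·8²·(8/5)²+15·(8/5)⁴)/(360·8·100000) = -27664/17578125 rad
Load 2 — applied couple M₀=3 kN·m at a=24/5 m (b=L-a=16/5):
  θ_2 = (M₀x²/(2L)+C₁)/EI  [x≤a] with C₁=M₀(3b²-L²)/(6L)=-52/25 = (3·(8/5)²/(2·8)+(-52/25))/100000 = -1/62500 rad
Load 3 — point force P=4 kN at a=16/3 m (b=L-a=8/3):
  θ_3 = -Pb(L²-b²-3x²)/(6LEI)  [x≤a] = -4·(8/3)·(8²-(8/3)²-3·(8/5)²)/(6·8·100000) = -692/6328125 rad
Superposition: θ = Σ θ_i = -1075229/632812500 rad ≈ -0.001699 rad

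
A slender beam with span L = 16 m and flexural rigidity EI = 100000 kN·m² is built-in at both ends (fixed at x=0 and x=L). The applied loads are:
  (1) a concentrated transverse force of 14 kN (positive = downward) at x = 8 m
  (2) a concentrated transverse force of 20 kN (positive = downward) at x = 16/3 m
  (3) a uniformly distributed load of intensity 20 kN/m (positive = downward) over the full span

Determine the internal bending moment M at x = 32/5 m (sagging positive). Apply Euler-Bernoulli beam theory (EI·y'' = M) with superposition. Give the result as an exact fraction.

Load 1 — point force P=14 kN at a=8 m (b=L-a=8):
  M_1 = Pb²(3a+b)x/L³ - Pab²/L²  [x≤a] = 14·8²·(3·8+8)·(32/5)/16³ - 14·8·8²/16² = 84/5 kN·m
Load 2 — point force P=20 kN at a=16/3 m (b=L-a=32/3):
  M_2 = Pa²(a+3b)(L-x)/L³ - Pa²b/L²  [x>a] = 20·(16/3)²·((16/3)+3·(32/3))·(16-(32/5))/16³ - 20·(16/3)²·(32/3)/16² = 704/27 kN·m
Load 3 — uniform load w=20 kN/m over full span:
  M_3 = wLx/2 - wL²/12 - wx²/2 = 20·16·(32/5)/2 - 20·16²/12 - 20·(32/5)²/2 = 2816/15 kN·m
Superposition: M = Σ M_i = 31132/135 kN·m ≈ 230.607407 kN·m

M(32/5) = 31132/135 kN·m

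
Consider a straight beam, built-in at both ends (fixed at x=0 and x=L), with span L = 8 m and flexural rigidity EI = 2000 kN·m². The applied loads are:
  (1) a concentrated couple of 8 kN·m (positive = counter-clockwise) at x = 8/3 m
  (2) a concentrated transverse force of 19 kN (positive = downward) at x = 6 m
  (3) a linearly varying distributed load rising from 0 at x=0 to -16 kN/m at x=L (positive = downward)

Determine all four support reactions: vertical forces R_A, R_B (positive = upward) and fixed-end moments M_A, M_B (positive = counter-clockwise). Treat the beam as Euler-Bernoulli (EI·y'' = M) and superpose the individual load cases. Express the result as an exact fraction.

Load 1 — applied couple M₀=8 kN·m at a=8/3 m (b=L-a=16/3):
  R_A = 6M₀ab/L³ = 6·8·(8/3)·(16/3)/8³ = 4/3 kN
  M_A = M₀b(2a-b)/L² = 8·(16/3)·(2·(8/3)-(16/3))/8² = 0 kN·m
  R_B = -6M₀ab/L³ = -6·8·(8/3)·(16/3)/8³ = -4/3 kN
  M_B = M₀a(2b-a)/L² = 8·(8/3)·(2·(16/3)-(8/3))/8² = 8/3 kN·m
Load 2 — point force P=19 kN at a=6 m (b=L-a=2):
  R_A = Pb²(3a+b)/L³ = 19·2²·(3·6+2)/8³ = 95/32 kN
  M_A = Pab²/L² = 19·6·2²/8² = 57/8 kN·m
  R_B = Pa²(a+3b)/L³ = 19·6²·(6+3·2)/8³ = 513/32 kN
  M_B = -Pa²b/L² = -19·6²·2/8² = -171/8 kN·m
Load 3 — triangular load w₀=-16 kN/m (0→w₀ over full span):
  R_A = 3w₀L/20 = 3·(-16)·8/20 = -96/5 kN
  M_A = w₀L²/30 = (-16)·8²/30 = -512/15 kN·m
  R_B = 7w₀L/20 = 7·(-16)·8/20 = -224/5 kN
  M_B = -w₀L²/20 = -(-16)·8²/20 = 256/5 kN·m
Superposition: R_A = -7151/480 kN, M_A = -3241/120 kN·m, R_B = -14449/480 kN, M_B = 3899/120 kN·m

R_A = -7151/480 kN, M_A = -3241/120 kN·m, R_B = -14449/480 kN, M_B = 3899/120 kN·m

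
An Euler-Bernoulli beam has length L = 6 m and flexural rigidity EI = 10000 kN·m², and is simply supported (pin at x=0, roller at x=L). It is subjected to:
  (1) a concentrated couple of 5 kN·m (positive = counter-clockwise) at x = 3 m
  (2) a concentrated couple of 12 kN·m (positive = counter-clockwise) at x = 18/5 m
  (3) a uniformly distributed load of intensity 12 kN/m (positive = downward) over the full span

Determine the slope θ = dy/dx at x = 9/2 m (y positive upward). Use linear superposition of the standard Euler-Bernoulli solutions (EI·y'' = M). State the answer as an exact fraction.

Load 1 — applied couple M₀=5 kN·m at a=3 m (b=L-a=3):
  θ_1 = (M₀x²/(2L)-M₀(x-a)+C₁)/EI  [x>a] with C₁=M₀(3b²-L²)/(6L)=-5/4 = (5·(9/2)²/(2·6)-5·((9/2)-3)+(-5/4))/10000 = -1/32000 rad
Load 2 — applied couple M₀=12 kN·m at a=18/5 m (b=L-a=12/5):
  θ_2 = (M₀x²/(2L)-M₀(x-a)+C₁)/EI  [x>a] with C₁=M₀(3b²-L²)/(6L)=-156/25 = (12·(9/2)²/(2·6)-12·((9/2)-(18/5))+(-156/25))/10000 = 321/1000000 rad
Load 3 — uniform load w=12 kN/m over full span:
  θ_3 = -w(L³-6Lx²+4x³)/(24EI) = -12·(6³-6·6·(9/2)²+4·(9/2)³)/(24·10000) = 297/40000 rad
Superposition: θ = Σ θ_i = 30859/4000000 rad ≈ 0.007715 rad

θ(9/2) = 30859/4000000 rad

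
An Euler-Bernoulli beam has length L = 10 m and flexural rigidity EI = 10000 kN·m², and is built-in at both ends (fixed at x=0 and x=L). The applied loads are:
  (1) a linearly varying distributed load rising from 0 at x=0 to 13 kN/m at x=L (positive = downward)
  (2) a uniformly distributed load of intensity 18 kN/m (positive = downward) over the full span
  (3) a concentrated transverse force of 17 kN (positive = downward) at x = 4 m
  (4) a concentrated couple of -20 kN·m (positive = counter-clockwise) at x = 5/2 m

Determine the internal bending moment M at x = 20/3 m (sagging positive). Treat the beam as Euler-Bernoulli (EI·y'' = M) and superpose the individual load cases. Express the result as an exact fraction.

Load 1 — triangular load w₀=13 kN/m (0→w₀ over full span):
  M_1 = 3w₀Lx/20 - w₀L²/30 - w₀x³/(6L) = 3·13·10·(20/3)/20 - 13·10²/30 - 13·(20/3)³/(6·10) = 1820/81 kN·m
Load 2 — uniform load w=18 kN/m over full span:
  M_2 = wLx/2 - wL²/12 - wx²/2 = 18·10·(20/3)/2 - 18·10²/12 - 18·(20/3)²/2 = 50 kN·m
Load 3 — point force P=17 kN at a=4 m (b=L-a=6):
  M_3 = Pa²(a+3b)(L-x)/L³ - Pa²b/L²  [x>a] = 17·4²·(4+3·6)·(10-(20/3))/10³ - 17·4²·6/10² = 272/75 kN·m
Load 4 — applied couple M₀=-20 kN·m at a=5/2 m (b=L-a=15/2):
  M_4 = R_Ax - M_A - M₀  [x>a] with R_A=-9/4, M_A=15/4 = (-9/4)·(20/3) - (15/4) - (-20) = 5/4 kN·m
Superposition: M = Σ M_i = 626501/8100 kN·m ≈ 77.345802 kN·m

M(20/3) = 626501/8100 kN·m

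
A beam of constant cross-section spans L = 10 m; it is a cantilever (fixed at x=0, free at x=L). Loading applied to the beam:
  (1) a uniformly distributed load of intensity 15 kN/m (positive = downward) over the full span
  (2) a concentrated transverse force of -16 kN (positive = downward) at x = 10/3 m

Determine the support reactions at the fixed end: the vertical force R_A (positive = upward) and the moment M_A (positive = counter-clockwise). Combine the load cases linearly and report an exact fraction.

Load 1 — uniform load w=15 kN/m over full span:
  R_A = wL = 15·10 = 150 kN
  M_A = wL²/2 = 15·10²/2 = 750 kN·m
Load 2 — point force P=-16 kN at a=10/3 m (b=L-a=20/3):
  R_A = P = (-16) = -16 kN
  M_A = Pa = (-16)·(10/3) = -160/3 kN·m
Superposition: R_A = 134 kN, M_A = 2090/3 kN·m

R_A = 134 kN, M_A = 2090/3 kN·m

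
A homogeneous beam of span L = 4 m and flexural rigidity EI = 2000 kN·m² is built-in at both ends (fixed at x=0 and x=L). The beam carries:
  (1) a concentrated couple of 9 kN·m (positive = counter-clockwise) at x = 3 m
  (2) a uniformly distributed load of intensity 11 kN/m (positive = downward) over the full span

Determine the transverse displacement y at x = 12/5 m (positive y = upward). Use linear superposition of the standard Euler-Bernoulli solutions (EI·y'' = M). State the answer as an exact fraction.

y(12/5) = -11283/2500000 m

Load 1 — applied couple M₀=9 kN·m at a=3 m (b=L-a=1):
  y_1 = (R_Ax³/6 - M_Ax²/2)/EI  [x≤a] with R_A=81/32, M_A=45/16 = ((81/32)·(12/5)³/6 - (45/16)·(12/5)²/2)/2000 = -567/500000 m
Load 2 — uniform load w=11 kN/m over full span:
  y_2 = -wx²(L-x)²/(24EI) = -11·(12/5)²·(4-(12/5))²/(24·2000) = -264/78125 m
Superposition: y = Σ y_i = -11283/2500000 m ≈ -0.004513 m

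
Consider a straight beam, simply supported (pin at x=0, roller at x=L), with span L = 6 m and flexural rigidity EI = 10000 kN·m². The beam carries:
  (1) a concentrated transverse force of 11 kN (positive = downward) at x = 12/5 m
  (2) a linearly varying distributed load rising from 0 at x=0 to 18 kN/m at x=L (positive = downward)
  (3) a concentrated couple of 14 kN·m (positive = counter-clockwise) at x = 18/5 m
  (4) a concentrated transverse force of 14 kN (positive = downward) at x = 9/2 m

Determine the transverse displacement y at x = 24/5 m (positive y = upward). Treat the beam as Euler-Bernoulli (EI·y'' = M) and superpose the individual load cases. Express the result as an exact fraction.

y(24/5) = -19026999/1250000000 m

Load 1 — point force P=11 kN at a=12/5 m (b=L-a=18/5):
  y_1 = -Pa(L-x)(2Lx-a²-x²)/(6LEI)  [x>a] = -11·(12/5)·(6-(24/5))·(2·6·(24/5)-(12/5)²-(24/5)²)/(6·6·10000) = -198/78125 m
Load 2 — triangular load w₀=18 kN/m (0→w₀ over full span):
  y_2 = -w₀x(7L⁴-10L²x²+3x⁴)/(360LEI) = -18·(24/5)·(7·6⁴-10·6²·(24/5)²+3·(24/5)⁴)/(360·6·10000) = -92583/9765625 m
Load 3 — applied couple M₀=14 kN·m at a=18/5 m (b=L-a=12/5):
  y_3 = (M₀x³/(6L)-M₀(x-a)²/2+C₁x)/EI  [x>a] with C₁=M₀(3b²-L²)/(6L)=-182/25 = (14·(24/5)³/(6·6)-14·((24/5)-(18/5))²/2+(-182/25)·(24/5))/10000 = -63/312500 m
Load 4 — point force P=14 kN at a=9/2 m (b=L-a=3/2):
  y_4 = -Pa(L-x)(2Lx-a²-x²)/(6LEI)  [x>a] = -14·(9/2)·(6-(24/5))·(2·6·(24/5)-(9/2)²-(24/5)²)/(6·6·10000) = -30051/10000000 m
Superposition: y = Σ y_i = -19026999/1250000000 m ≈ -0.015222 m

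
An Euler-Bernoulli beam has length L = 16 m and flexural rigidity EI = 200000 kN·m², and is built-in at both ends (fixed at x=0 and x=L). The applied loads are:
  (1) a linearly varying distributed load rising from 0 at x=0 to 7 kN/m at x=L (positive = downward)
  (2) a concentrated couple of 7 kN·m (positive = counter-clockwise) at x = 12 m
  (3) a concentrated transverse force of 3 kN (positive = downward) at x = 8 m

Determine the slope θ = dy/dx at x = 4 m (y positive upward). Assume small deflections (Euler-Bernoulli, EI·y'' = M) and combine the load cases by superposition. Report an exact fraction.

Load 1 — triangular load w₀=7 kN/m (0→w₀ over full span):
  θ_1 = -w₀(2x(L-x)(L-2x)(x+2L)+x²(L-x)²)/(120LEI) = -7·(2·4·(16-4)·(16-2·4)·(4+2·16)+4²·(16-4)²)/(120·16·200000) = -273/500000 rad
Load 2 — applied couple M₀=7 kN·m at a=12 m (b=L-a=4):
  θ_2 = (R_Ax²/2 - M_Ax)/EI  [x≤a] with R_A=63/128, M_A=35/16 = ((63/128)·4²/2 - (35/16)·4)/200000 = -77/3200000 rad
Load 3 — point force P=3 kN at a=8 m (b=L-a=8):
  θ_3 = -Pb²x(2aL-(3a+b)x)/(2L³EI)  [x≤a] = -3·8²·4·(2·8·16-(3·8+8)·4)/(2·16³·200000) = -3/50000 rad
Superposition: θ = Σ θ_i = -10081/16000000 rad ≈ -0.000630 rad

θ(4) = -10081/16000000 rad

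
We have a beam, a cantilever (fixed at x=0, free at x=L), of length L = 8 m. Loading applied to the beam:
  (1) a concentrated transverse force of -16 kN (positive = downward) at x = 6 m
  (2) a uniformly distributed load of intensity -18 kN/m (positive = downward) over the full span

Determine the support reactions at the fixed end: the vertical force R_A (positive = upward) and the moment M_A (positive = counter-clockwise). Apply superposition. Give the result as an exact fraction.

Load 1 — point force P=-16 kN at a=6 m (b=L-a=2):
  R_A = P = (-16) = -16 kN
  M_A = Pa = (-16)·6 = -96 kN·m
Load 2 — uniform load w=-18 kN/m over full span:
  R_A = wL = (-18)·8 = -144 kN
  M_A = wL²/2 = (-18)·8²/2 = -576 kN·m
Superposition: R_A = -160 kN, M_A = -672 kN·m

R_A = -160 kN, M_A = -672 kN·m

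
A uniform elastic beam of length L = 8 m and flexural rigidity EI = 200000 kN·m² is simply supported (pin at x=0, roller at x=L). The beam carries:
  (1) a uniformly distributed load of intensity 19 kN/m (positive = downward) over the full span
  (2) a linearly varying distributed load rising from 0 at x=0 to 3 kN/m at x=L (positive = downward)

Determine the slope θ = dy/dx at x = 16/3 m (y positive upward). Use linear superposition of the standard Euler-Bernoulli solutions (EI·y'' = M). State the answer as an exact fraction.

Load 1 — uniform load w=19 kN/m over full span:
  θ_1 = -w(L³-6Lx²+4x³)/(24EI) = -19·(8³-6·8·(16/3)²+4·(16/3)³)/(24·200000) = 247/253125 rad
Load 2 — triangular load w₀=3 kN/m (0→w₀ over full span):
  θ_2 = -w₀(7L⁴-30L²x²+15x⁴)/(360LEI) = -3·(7·8⁴-30·8²·(16/3)²+15·(16/3)⁴)/(360·8·200000) = 91/1265625 rad
Superposition: θ = Σ θ_i = 442/421875 rad ≈ 0.001048 rad

θ(16/3) = 442/421875 rad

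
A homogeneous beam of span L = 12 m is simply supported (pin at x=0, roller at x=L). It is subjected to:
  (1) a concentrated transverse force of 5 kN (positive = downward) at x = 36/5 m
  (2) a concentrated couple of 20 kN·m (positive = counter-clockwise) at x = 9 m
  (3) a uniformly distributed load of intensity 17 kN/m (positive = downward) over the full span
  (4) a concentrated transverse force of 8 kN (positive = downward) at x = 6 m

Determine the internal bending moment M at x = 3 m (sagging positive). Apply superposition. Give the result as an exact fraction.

M(3) = 505/2 kN·m

Load 1 — point force P=5 kN at a=36/5 m (b=L-a=24/5):
  M_1 = Pbx/L  [x≤a] = 5·(24/5)·3/12 = 6 kN·m
Load 2 — applied couple M₀=20 kN·m at a=9 m (b=L-a=3):
  M_2 = M₀x/L  [x≤a] = 20·3/12 = 5 kN·m
Load 3 — uniform load w=17 kN/m over full span:
  M_3 = wx(L-x)/2 = 17·3·(12-3)/2 = 459/2 kN·m
Load 4 — point force P=8 kN at a=6 m (b=L-a=6):
  M_4 = Pbx/L  [x≤a] = 8·6·3/12 = 12 kN·m
Superposition: M = Σ M_i = 505/2 kN·m ≈ 252.500000 kN·m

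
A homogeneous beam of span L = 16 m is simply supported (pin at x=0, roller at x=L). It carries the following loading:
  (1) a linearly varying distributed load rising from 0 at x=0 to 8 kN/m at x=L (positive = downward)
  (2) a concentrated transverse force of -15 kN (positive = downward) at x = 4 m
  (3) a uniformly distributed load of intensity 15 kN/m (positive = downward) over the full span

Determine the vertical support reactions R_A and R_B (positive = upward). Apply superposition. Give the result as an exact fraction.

Load 1 — triangular load w₀=8 kN/m (0→w₀ over full span):
  R_A = w₀L/6 = 8·16/6 = 64/3 kN
  R_B = w₀L/3 = 8·16/3 = 128/3 kN
Load 2 — point force P=-15 kN at a=4 m (b=L-a=12):
  R_A = Pb/L = (-15)·12/16 = -45/4 kN
  R_B = Pa/L = (-15)·4/16 = -15/4 kN
Load 3 — uniform load w=15 kN/m over full span:
  R_A = wL/2 = 15·16/2 = 120 kN
  R_B = wL/2 = 15·16/2 = 120 kN
Superposition: R_A = 1561/12 kN, R_B = 1907/12 kN

R_A = 1561/12 kN, R_B = 1907/12 kN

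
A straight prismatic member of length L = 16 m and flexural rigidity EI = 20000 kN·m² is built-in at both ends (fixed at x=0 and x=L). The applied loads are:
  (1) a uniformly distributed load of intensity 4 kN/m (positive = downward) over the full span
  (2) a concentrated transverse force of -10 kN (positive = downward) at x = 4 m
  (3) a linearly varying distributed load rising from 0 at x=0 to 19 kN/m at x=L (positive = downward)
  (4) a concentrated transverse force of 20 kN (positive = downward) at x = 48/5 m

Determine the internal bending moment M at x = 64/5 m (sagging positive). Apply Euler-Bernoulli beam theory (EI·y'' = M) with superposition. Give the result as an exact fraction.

M(64/5) = 241/250 kN·m

Load 1 — uniform load w=4 kN/m over full span:
  M_1 = wLx/2 - wL²/12 - wx²/2 = 4·16·(64/5)/2 - 4·16²/12 - 4·(64/5)²/2 = -256/75 kN·m
Load 2 — point force P=-10 kN at a=4 m (b=L-a=12):
  M_2 = Pa²(a+3b)(L-x)/L³ - Pa²b/L²  [x>a] = (-10)·4²·(4+3·12)·(16-(64/5))/16³ - (-10)·4²·12/16² = 5/2 kN·m
Load 3 — triangular load w₀=19 kN/m (0→w₀ over full span):
  M_3 = 3w₀Lx/20 - w₀L²/30 - w₀x³/(6L) = 3·19·16·(64/5)/20 - 19·16²/30 - 19·(64/5)³/(6·16) = 2432/375 kN·m
Load 4 — point force P=20 kN at a=48/5 m (b=L-a=32/5):
  M_4 = Pa²(a+3b)(L-x)/L³ - Pa²b/L²  [x>a] = 20·(48/5)²·((48/5)+3·(32/5))·(16-(64/5))/16³ - 20·(48/5)²·(32/5)/16² = -576/125 kN·m
Superposition: M = Σ M_i = 241/250 kN·m ≈ 0.964000 kN·m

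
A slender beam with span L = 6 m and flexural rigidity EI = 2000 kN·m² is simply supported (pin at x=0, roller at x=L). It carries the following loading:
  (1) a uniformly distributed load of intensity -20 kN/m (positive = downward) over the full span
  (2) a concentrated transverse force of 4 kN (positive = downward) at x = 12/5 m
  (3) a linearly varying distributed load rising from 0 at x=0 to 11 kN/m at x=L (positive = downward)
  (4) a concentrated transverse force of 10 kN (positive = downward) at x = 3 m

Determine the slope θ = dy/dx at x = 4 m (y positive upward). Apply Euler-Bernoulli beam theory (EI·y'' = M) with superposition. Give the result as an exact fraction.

θ(4) = -105881/4500000 rad

Load 1 — uniform load w=-20 kN/m over full span:
  θ_1 = -w(L³-6Lx²+4x³)/(24EI) = -(-20)·(6³-6·6·4²+4·4³)/(24·2000) = -13/300 rad
Load 2 — point force P=4 kN at a=12/5 m (b=L-a=18/5):
  θ_2 = -Pa(2L²-6Lx+3x²+a²)/(6LEI)  [x>a] = -4·(12/5)·(2·6²-6·6·4+3·4²+(12/5)²)/(6·6·2000) = 38/15625 rad
Load 3 — triangular load w₀=11 kN/m (0→w₀ over full span):
  θ_3 = -w₀(7L⁴-30L²x²+15x⁴)/(360LEI) = -11·(7·6⁴-30·6²·4²+15·4⁴)/(360·6·2000) = 1001/90000 rad
Load 4 — point force P=10 kN at a=3 m (b=L-a=3):
  θ_4 = -Pa(2L²-6Lx+3x²+a²)/(6LEI)  [x>a] = -10·3·(2·6²-6·6·4+3·4²+3²)/(6·6·2000) = 1/160 rad
Superposition: θ = Σ θ_i = -105881/4500000 rad ≈ -0.023529 rad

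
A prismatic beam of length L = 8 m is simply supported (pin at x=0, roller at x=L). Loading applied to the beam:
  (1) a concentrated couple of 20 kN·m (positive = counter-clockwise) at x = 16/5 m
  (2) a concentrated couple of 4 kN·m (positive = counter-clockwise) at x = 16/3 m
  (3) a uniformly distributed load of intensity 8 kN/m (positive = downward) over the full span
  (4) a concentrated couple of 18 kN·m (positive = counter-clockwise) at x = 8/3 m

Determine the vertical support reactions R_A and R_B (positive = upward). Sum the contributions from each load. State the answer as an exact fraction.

R_A = 149/4 kN, R_B = 107/4 kN

Load 1 — applied couple M₀=20 kN·m at a=16/5 m (b=L-a=24/5):
  R_A = M₀/L = 20/8 = 5/2 kN
  R_B = -M₀/L = -20/8 = -5/2 kN
Load 2 — applied couple M₀=4 kN·m at a=16/3 m (b=L-a=8/3):
  R_A = M₀/L = 4/8 = 1/2 kN
  R_B = -M₀/L = -4/8 = -1/2 kN
Load 3 — uniform load w=8 kN/m over full span:
  R_A = wL/2 = 8·8/2 = 32 kN
  R_B = wL/2 = 8·8/2 = 32 kN
Load 4 — applied couple M₀=18 kN·m at a=8/3 m (b=L-a=16/3):
  R_A = M₀/L = 18/8 = 9/4 kN
  R_B = -M₀/L = -18/8 = -9/4 kN
Superposition: R_A = 149/4 kN, R_B = 107/4 kN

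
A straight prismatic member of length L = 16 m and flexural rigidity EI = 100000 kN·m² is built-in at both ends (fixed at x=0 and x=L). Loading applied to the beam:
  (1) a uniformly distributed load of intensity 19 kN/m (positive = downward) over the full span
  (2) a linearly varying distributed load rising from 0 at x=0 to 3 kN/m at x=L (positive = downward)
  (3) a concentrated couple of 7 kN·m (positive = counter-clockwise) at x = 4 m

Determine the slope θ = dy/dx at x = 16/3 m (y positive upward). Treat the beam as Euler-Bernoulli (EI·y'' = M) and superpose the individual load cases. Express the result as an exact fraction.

θ(16/3) = -104527/20250000 rad

Load 1 — uniform load w=19 kN/m over full span:
  θ_1 = -wx(L-x)(L-2x)/(12EI) = -19·(16/3)·(16-(16/3))·(16-2·(16/3))/(12·100000) = -1216/253125 rad
Load 2 — triangular load w₀=3 kN/m (0→w₀ over full span):
  θ_2 = -w₀(2x(L-x)(L-2x)(x+2L)+x²(L-x)²)/(120LEI) = -3·(2·(16/3)·(16-(16/3))·(16-2·(16/3))·((16/3)+2·16)+(16/3)²·(16-(16/3))²)/(120·16·100000) = -512/1265625 rad
Load 3 — applied couple M₀=7 kN·m at a=4 m (b=L-a=12):
  θ_3 = (R_Ax²/2 - M_Ax - M₀(x-a))/EI  [x>a] with R_A=63/128, M_A=-21/16 = ((63/128)·(16/3)²/2 - (-21/16)·(16/3) - 7·((16/3)-4))/100000 = 7/150000 rad
Superposition: θ = Σ θ_i = -104527/20250000 rad ≈ -0.005162 rad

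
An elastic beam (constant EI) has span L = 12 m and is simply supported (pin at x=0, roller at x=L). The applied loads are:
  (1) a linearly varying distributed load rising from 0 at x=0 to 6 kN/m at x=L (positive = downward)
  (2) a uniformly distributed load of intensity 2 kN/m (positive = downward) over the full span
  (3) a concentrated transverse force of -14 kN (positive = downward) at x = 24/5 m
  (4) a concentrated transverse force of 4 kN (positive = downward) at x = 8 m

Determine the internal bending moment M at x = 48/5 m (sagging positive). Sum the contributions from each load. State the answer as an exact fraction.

M(48/5) = 7184/125 kN·m

Load 1 — triangular load w₀=6 kN/m (0→w₀ over full span):
  M_1 = w₀Lx/6 - w₀x³/(6L) = 6·12·(48/5)/6 - 6·(48/5)³/(6·12) = 5184/125 kN·m
Load 2 — uniform load w=2 kN/m over full span:
  M_2 = wx(L-x)/2 = 2·(48/5)·(12-(48/5))/2 = 576/25 kN·m
Load 3 — point force P=-14 kN at a=24/5 m (b=L-a=36/5):
  M_3 = Pa(L-x)/L  [x>a] = (-14)·(24/5)·(12-(48/5))/12 = -336/25 kN·m
Load 4 — point force P=4 kN at a=8 m (b=L-a=4):
  M_4 = Pa(L-x)/L  [x>a] = 4·8·(12-(48/5))/12 = 32/5 kN·m
Superposition: M = Σ M_i = 7184/125 kN·m ≈ 57.472000 kN·m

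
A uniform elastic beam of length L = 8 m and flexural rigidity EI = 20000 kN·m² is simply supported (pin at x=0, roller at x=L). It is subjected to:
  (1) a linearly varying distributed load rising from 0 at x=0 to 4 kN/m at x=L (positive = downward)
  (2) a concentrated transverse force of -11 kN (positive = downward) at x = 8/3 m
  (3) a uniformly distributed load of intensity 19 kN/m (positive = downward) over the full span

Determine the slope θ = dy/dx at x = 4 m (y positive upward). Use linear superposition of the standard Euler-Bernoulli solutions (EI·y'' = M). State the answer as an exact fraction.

θ(4) = -401/1012500 rad

Load 1 — triangular load w₀=4 kN/m (0→w₀ over full span):
  θ_1 = -w₀(7L⁴-30L²x²+15x⁴)/(360LEI) = -4·(7·8⁴-30·8²·4²+15·4⁴)/(360·8·20000) = -7/56250 rad
Load 2 — point force P=-11 kN at a=8/3 m (b=L-a=16/3):
  θ_2 = -Pa(2L²-6Lx+3x²+a²)/(6LEI)  [x>a] = -(-11)·(8/3)·(2·8²-6·8·4+3·4²+(8/3)²)/(6·8·20000) = -11/40500 rad
Load 3 — uniform load w=19 kN/m over full span:
  θ_3 = -w(L³-6Lx²+4x³)/(24EI) = -19·(8³-6·8·4²+4·4³)/(24·20000) = 0 rad
Superposition: θ = Σ θ_i = -401/1012500 rad ≈ -0.000396 rad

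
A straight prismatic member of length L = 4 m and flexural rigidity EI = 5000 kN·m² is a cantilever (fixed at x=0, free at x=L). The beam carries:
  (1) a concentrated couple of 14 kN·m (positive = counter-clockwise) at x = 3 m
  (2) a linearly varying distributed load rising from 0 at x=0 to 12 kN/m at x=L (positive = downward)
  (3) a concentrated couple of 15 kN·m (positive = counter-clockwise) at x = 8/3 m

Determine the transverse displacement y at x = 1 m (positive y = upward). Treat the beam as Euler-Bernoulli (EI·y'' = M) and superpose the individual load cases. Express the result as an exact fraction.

Load 1 — applied couple M₀=14 kN·m at a=3 m (b=L-a=1):
  y_1 = M₀x²/(2EI)  [x≤a] = 14·1²/(2·5000) = 7/5000 m
Load 2 — triangular load w₀=12 kN/m (0→w₀ over full span):
  y_2 = (w₀Lx³/12-w₀L²x²/6-w₀x⁵/(120L))/EI = (12·4·1³/12-12·4²·1²/6-12·1⁵/(120·4))/5000 = -1121/200000 m
Load 3 — applied couple M₀=15 kN·m at a=8/3 m (b=L-a=4/3):
  y_3 = M₀x²/(2EI)  [x≤a] = 15·1²/(2·5000) = 3/2000 m
Superposition: y = Σ y_i = -541/200000 m ≈ -0.002705 m

y(1) = -541/200000 m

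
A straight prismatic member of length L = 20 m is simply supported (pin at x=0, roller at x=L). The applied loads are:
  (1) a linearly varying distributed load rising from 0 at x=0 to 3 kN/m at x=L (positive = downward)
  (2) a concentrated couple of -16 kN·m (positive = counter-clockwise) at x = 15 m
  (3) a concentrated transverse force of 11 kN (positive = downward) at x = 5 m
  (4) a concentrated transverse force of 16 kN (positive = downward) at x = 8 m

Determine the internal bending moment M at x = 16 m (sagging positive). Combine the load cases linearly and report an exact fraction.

Load 1 — triangular load w₀=3 kN/m (0→w₀ over full span):
  M_1 = w₀Lx/6 - w₀x³/(6L) = 3·20·16/6 - 3·16³/(6·20) = 288/5 kN·m
Load 2 — applied couple M₀=-16 kN·m at a=15 m (b=L-a=5):
  M_2 = M₀x/L - M₀  [x>a] = (-16)·16/20 - (-16) = 16/5 kN·m
Load 3 — point force P=11 kN at a=5 m (b=L-a=15):
  M_3 = Pa(L-x)/L  [x>a] = 11·5·(20-16)/20 = 11 kN·m
Load 4 — point force P=16 kN at a=8 m (b=L-a=12):
  M_4 = Pa(L-x)/L  [x>a] = 16·8·(20-16)/20 = 128/5 kN·m
Superposition: M = Σ M_i = 487/5 kN·m ≈ 97.400000 kN·m

M(16) = 487/5 kN·m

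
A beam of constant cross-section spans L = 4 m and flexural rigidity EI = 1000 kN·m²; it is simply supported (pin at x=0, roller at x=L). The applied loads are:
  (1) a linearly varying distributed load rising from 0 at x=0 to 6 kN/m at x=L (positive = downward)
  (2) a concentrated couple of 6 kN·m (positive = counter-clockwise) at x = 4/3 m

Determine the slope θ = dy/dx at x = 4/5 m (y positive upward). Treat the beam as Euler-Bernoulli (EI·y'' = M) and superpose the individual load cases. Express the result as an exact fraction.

θ(4/5) = -1031/234375 rad

Load 1 — triangular load w₀=6 kN/m (0→w₀ over full span):
  θ_1 = -w₀(7L⁴-30L²x²+15x⁴)/(360LEI) = -6·(7·4⁴-30·4²·(4/5)²+15·(4/5)⁴)/(360·4·1000) = -1456/234375 rad
Load 2 — applied couple M₀=6 kN·m at a=4/3 m (b=L-a=8/3):
  θ_2 = (M₀x²/(2L)+C₁)/EI  [x≤a] with C₁=M₀(3b²-L²)/(6L)=4/3 = (6·(4/5)²/(2·4)+(4/3))/1000 = 17/9375 rad
Superposition: θ = Σ θ_i = -1031/234375 rad ≈ -0.004399 rad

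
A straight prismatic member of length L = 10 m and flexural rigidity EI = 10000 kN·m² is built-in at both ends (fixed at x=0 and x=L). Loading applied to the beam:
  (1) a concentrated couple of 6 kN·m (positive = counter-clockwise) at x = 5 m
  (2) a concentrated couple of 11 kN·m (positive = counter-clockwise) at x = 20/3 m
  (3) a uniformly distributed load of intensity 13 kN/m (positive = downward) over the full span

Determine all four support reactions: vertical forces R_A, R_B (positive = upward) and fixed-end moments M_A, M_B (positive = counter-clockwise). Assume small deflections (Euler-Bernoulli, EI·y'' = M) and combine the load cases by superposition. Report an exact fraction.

R_A = 2021/30 kN, M_A = 227/2 kN·m, R_B = 1879/30 kN, M_B = -641/6 kN·m

Load 1 — applied couple M₀=6 kN·m at a=5 m (b=L-a=5):
  R_A = 6M₀ab/L³ = 6·6·5·5/10³ = 9/10 kN
  M_A = M₀b(2a-b)/L² = 6·5·(2·5-5)/10² = 3/2 kN·m
  R_B = -6M₀ab/L³ = -6·6·5·5/10³ = -9/10 kN
  M_B = M₀a(2b-a)/L² = 6·5·(2·5-5)/10² = 3/2 kN·m
Load 2 — applied couple M₀=11 kN·m at a=20/3 m (b=L-a=10/3):
  R_A = 6M₀ab/L³ = 6·11·(20/3)·(10/3)/10³ = 22/15 kN
  M_A = M₀b(2a-b)/L² = 11·(10/3)·(2·(20/3)-(10/3))/10² = 11/3 kN·m
  R_B = -6M₀ab/L³ = -6·11·(20/3)·(10/3)/10³ = -22/15 kN
  M_B = M₀a(2b-a)/L² = 11·(20/3)·(2·(10/3)-(20/3))/10² = 0 kN·m
Load 3 — uniform load w=13 kN/m over full span:
  R_A = wL/2 = 13·10/2 = 65 kN
  M_A = wL²/12 = 13·10²/12 = 325/3 kN·m
  R_B = wL/2 = 13·10/2 = 65 kN
  M_B = -wL²/12 = -13·10²/12 = -325/3 kN·m
Superposition: R_A = 2021/30 kN, M_A = 227/2 kN·m, R_B = 1879/30 kN, M_B = -641/6 kN·m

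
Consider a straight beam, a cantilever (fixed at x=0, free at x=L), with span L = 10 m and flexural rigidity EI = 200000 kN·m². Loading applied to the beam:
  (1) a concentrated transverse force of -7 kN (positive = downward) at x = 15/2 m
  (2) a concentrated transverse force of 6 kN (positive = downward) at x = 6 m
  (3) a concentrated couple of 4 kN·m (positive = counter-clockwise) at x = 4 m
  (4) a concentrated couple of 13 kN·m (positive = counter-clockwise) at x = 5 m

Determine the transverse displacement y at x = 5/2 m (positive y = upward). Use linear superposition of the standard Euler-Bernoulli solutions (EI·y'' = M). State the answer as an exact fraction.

Load 1 — point force P=-7 kN at a=15/2 m (b=L-a=5/2):
  y_1 = -Px²(3a-x)/(6EI)  [x≤a] = -(-7)·(5/2)²·(3·(15/2)-(5/2))/(6·200000) = 7/9600 m
Load 2 — point force P=6 kN at a=6 m (b=L-a=4):
  y_2 = -Px²(3a-x)/(6EI)  [x≤a] = -6·(5/2)²·(3·6-(5/2))/(6·200000) = -31/64000 m
Load 3 — applied couple M₀=4 kN·m at a=4 m (b=L-a=6):
  y_3 = M₀x²/(2EI)  [x≤a] = 4·(5/2)²/(2·200000) = 1/16000 m
Load 4 — applied couple M₀=13 kN·m at a=5 m (b=L-a=5):
  y_4 = M₀x²/(2EI)  [x≤a] = 13·(5/2)²/(2·200000) = 13/64000 m
Superposition: y = Σ y_i = 49/96000 m ≈ 0.000510 m

y(5/2) = 49/96000 m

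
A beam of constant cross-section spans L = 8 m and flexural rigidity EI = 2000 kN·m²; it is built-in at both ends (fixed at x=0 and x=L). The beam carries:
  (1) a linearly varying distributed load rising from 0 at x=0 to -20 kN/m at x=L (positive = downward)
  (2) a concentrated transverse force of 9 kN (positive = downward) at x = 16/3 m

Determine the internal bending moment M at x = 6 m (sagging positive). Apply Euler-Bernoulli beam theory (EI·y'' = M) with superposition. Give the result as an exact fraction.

Load 1 — triangular load w₀=-20 kN/m (0→w₀ over full span):
  M_1 = 3w₀Lx/20 - w₀L²/30 - w₀x³/(6L) = 3·(-20)·8·6/20 - (-20)·8²/30 - (-20)·6³/(6·8) = -34/3 kN·m
Load 2 — point force P=9 kN at a=16/3 m (b=L-a=8/3):
  M_2 = Pa²(a+3b)(L-x)/L³ - Pa²b/L²  [x>a] = 9·(16/3)²·((16/3)+3·(8/3))·(8-6)/8³ - 9·(16/3)²·(8/3)/8² = 8/3 kN·m
Superposition: M = Σ M_i = -26/3 kN·m ≈ -8.666667 kN·m

M(6) = -26/3 kN·m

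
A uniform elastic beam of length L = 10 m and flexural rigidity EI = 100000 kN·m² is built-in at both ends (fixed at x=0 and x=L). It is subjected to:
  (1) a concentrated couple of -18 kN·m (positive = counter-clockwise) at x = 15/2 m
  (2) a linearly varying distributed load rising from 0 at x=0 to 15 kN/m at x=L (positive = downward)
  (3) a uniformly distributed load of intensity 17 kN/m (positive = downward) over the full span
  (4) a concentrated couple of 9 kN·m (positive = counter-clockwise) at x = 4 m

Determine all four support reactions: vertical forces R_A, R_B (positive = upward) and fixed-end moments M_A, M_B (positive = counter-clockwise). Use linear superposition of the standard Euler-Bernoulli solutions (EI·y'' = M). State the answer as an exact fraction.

Load 1 — applied couple M₀=-18 kN·m at a=15/2 m (b=L-a=5/2):
  R_A = 6M₀ab/L³ = 6·(-18)·(15/2)·(5/2)/10³ = -81/40 kN
  M_A = M₀b(2a-b)/L² = (-18)·(5/2)·(2·(15/2)-(5/2))/10² = -45/8 kN·m
  R_B = -6M₀ab/L³ = -6·(-18)·(15/2)·(5/2)/10³ = 81/40 kN
  M_B = M₀a(2b-a)/L² = (-18)·(15/2)·(2·(5/2)-(15/2))/10² = 27/8 kN·m
Load 2 — triangular load w₀=15 kN/m (0→w₀ over full span):
  R_A = 3w₀L/20 = 3·15·10/20 = 45/2 kN
  M_A = w₀L²/30 = 15·10²/30 = 50 kN·m
  R_B = 7w₀L/20 = 7·15·10/20 = 105/2 kN
  M_B = -w₀L²/20 = -15·10²/20 = -75 kN·m
Load 3 — uniform load w=17 kN/m over full span:
  R_A = wL/2 = 17·10/2 = 85 kN
  M_A = wL²/12 = 17·10²/12 = 425/3 kN·m
  R_B = wL/2 = 17·10/2 = 85 kN
  M_B = -wL²/12 = -17·10²/12 = -425/3 kN·m
Load 4 — applied couple M₀=9 kN·m at a=4 m (b=L-a=6):
  R_A = 6M₀ab/L³ = 6·9·4·6/10³ = 162/125 kN
  M_A = M₀b(2a-b)/L² = 9·6·(2·4-6)/10² = 27/25 kN·m
  R_B = -6M₀ab/L³ = -6·9·4·6/10³ = -162/125 kN
  M_B = M₀a(2b-a)/L² = 9·4·(2·6-4)/10² = 72/25 kN·m
Superposition: R_A = 106771/1000 kN, M_A = 112273/600 kN·m, R_B = 138229/1000 kN, M_B = -126247/600 kN·m

R_A = 106771/1000 kN, M_A = 112273/600 kN·m, R_B = 138229/1000 kN, M_B = -126247/600 kN·m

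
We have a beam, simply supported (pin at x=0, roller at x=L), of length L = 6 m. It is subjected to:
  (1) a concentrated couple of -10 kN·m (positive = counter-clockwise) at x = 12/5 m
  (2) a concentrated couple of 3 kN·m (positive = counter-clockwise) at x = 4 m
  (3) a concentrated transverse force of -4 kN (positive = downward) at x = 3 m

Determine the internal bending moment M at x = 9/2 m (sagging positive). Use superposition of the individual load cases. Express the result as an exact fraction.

M(9/2) = -5/4 kN·m

Load 1 — applied couple M₀=-10 kN·m at a=12/5 m (b=L-a=18/5):
  M_1 = M₀x/L - M₀  [x>a] = (-10)·(9/2)/6 - (-10) = 5/2 kN·m
Load 2 — applied couple M₀=3 kN·m at a=4 m (b=L-a=2):
  M_2 = M₀x/L - M₀  [x>a] = 3·(9/2)/6 - 3 = -3/4 kN·m
Load 3 — point force P=-4 kN at a=3 m (b=L-a=3):
  M_3 = Pa(L-x)/L  [x>a] = (-4)·3·(6-(9/2))/6 = -3 kN·m
Superposition: M = Σ M_i = -5/4 kN·m ≈ -1.250000 kN·m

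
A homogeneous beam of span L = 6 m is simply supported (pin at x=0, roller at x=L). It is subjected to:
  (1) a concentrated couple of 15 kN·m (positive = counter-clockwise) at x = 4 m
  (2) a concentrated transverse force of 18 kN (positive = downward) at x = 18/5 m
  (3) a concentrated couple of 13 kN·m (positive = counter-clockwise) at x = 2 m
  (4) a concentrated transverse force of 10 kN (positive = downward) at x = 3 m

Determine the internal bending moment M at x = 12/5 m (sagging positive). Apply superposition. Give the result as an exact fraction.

M(12/5) = 687/25 kN·m

Load 1 — applied couple M₀=15 kN·m at a=4 m (b=L-a=2):
  M_1 = M₀x/L  [x≤a] = 15·(12/5)/6 = 6 kN·m
Load 2 — point force P=18 kN at a=18/5 m (b=L-a=12/5):
  M_2 = Pbx/L  [x≤a] = 18·(12/5)·(12/5)/6 = 432/25 kN·m
Load 3 — applied couple M₀=13 kN·m at a=2 m (b=L-a=4):
  M_3 = M₀x/L - M₀  [x>a] = 13·(12/5)/6 - 13 = -39/5 kN·m
Load 4 — point force P=10 kN at a=3 m (b=L-a=3):
  M_4 = Pbx/L  [x≤a] = 10·3·(12/5)/6 = 12 kN·m
Superposition: M = Σ M_i = 687/25 kN·m ≈ 27.480000 kN·m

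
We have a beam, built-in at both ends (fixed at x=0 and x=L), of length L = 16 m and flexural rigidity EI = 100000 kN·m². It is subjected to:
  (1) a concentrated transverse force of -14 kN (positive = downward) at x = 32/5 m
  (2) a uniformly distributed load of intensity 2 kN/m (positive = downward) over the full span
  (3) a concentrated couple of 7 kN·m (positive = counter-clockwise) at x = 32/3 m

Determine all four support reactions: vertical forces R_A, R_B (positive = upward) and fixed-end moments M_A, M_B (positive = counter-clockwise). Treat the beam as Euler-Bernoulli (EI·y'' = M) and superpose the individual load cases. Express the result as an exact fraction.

Load 1 — point force P=-14 kN at a=32/5 m (b=L-a=48/5):
  R_A = Pb²(3a+b)/L³ = (-14)·(48/5)²·(3·(32/5)+(48/5))/16³ = -1134/125 kN
  M_A = Pab²/L² = (-14)·(32/5)·(48/5)²/16² = -4032/125 kN·m
  R_B = Pa²(a+3b)/L³ = (-14)·(32/5)²·((32/5)+3·(48/5))/16³ = -616/125 kN
  M_B = -Pa²b/L² = -(-14)·(32/5)²·(48/5)/16² = 2688/125 kN·m
Load 2 — uniform load w=2 kN/m over full span:
  R_A = wL/2 = 2·16/2 = 16 kN
  M_A = wL²/12 = 2·16²/12 = 128/3 kN·m
  R_B = wL/2 = 2·16/2 = 16 kN
  M_B = -wL²/12 = -2·16²/12 = -128/3 kN·m
Load 3 — applied couple M₀=7 kN·m at a=32/3 m (b=L-a=16/3):
  R_A = 6M₀ab/L³ = 6·7·(32/3)·(16/3)/16³ = 7/12 kN
  M_A = M₀b(2a-b)/L² = 7·(16/3)·(2·(32/3)-(16/3))/16² = 7/3 kN·m
  R_B = -6M₀ab/L³ = -6·7·(32/3)·(16/3)/16³ = -7/12 kN
  M_B = M₀a(2b-a)/L² = 7·(32/3)·(2·(16/3)-(32/3))/16² = 0 kN·m
Superposition: R_A = 11267/1500 kN, M_A = 1593/125 kN·m, R_B = 15733/1500 kN, M_B = -7936/375 kN·m

R_A = 11267/1500 kN, M_A = 1593/125 kN·m, R_B = 15733/1500 kN, M_B = -7936/375 kN·m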